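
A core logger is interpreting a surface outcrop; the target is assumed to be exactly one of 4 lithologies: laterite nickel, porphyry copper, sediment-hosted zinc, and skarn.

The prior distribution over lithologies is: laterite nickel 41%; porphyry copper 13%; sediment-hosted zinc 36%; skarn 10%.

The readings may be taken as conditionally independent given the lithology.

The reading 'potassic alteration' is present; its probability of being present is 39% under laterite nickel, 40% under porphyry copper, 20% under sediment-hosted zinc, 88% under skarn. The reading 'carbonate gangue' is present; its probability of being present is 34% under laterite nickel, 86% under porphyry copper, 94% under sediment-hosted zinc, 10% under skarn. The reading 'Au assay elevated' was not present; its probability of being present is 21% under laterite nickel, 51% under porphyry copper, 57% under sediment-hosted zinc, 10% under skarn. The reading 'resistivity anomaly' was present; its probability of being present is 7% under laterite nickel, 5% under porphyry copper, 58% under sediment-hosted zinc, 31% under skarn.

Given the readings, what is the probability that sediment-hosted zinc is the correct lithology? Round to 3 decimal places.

By Bayes' rule with conditional independence, the unnormalized weight for each hypothesis is prior × ∏ likelihoods (using 1 − P(present | H) for each absent reading):
  laterite nickel: 0.41 × 0.39 × 0.34 × (1 − 0.21) × 0.07 = 0.0030064
  porphyry copper: 0.13 × 0.40 × 0.86 × (1 − 0.51) × 0.05 = 0.0010956
  sediment-hosted zinc: 0.36 × 0.20 × 0.94 × (1 − 0.57) × 0.58 = 0.016879
  skarn: 0.10 × 0.88 × 0.10 × (1 − 0.10) × 0.31 = 0.0024552
Marginal likelihood of the evidence = 0.023437.
P(sediment-hosted zinc | evidence) = 0.016879 / 0.023437 ≈ 0.720.

0.720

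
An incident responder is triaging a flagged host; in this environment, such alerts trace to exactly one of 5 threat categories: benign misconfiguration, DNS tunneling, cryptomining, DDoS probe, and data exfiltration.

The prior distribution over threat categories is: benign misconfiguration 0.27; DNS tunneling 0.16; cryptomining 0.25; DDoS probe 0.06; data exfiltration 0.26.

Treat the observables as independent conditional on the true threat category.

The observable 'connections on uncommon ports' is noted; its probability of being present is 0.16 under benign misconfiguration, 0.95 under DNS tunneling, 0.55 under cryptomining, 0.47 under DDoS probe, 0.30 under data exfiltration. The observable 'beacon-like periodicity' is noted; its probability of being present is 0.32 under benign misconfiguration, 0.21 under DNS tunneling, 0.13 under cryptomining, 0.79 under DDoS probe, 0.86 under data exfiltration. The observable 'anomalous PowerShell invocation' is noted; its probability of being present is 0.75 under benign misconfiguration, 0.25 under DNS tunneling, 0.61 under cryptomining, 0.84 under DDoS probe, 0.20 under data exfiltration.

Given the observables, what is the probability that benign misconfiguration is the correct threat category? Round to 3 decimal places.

By Bayes' rule with conditional independence, the unnormalized weight for each hypothesis is prior × ∏ likelihoods:
  benign misconfiguration: 0.27 × 0.16 × 0.32 × 0.75 = 0.010368
  DNS tunneling: 0.16 × 0.95 × 0.21 × 0.25 = 0.00798
  cryptomining: 0.25 × 0.55 × 0.13 × 0.61 = 0.010904
  DDoS probe: 0.06 × 0.47 × 0.79 × 0.84 = 0.018714
  data exfiltration: 0.26 × 0.30 × 0.86 × 0.20 = 0.013416
The unnormalized weights sum to 0.061381.
P(benign misconfiguration | evidence) = 0.010368 / 0.061381 ≈ 0.169.

0.169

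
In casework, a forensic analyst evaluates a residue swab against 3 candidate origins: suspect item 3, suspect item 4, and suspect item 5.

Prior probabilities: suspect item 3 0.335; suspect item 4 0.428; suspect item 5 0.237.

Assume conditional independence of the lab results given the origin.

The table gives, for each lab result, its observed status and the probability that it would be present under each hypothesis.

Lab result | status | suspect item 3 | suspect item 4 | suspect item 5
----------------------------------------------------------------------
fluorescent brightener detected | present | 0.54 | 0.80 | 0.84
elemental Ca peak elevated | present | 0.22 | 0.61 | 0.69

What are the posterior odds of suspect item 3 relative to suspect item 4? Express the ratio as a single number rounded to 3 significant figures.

0.191

Unnormalized posterior weight (prior times the lab result likelihoods) for each of the two hypotheses:
  suspect item 3: 0.335 × 0.54 × 0.22 = 0.039798
  suspect item 4: 0.428 × 0.80 × 0.61 = 0.20886
Odds(suspect item 3 : suspect item 4) = 0.039798 / 0.20886 ≈ 0.191.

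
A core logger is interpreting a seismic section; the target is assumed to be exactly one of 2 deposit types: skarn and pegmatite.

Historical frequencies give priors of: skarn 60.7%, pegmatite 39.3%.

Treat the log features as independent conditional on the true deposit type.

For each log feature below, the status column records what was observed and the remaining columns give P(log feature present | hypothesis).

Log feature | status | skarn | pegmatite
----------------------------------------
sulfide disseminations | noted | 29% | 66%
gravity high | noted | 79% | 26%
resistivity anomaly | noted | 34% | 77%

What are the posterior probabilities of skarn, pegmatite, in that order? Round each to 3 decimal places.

By Bayes' rule with conditional independence, the unnormalized weight for each hypothesis is prior × ∏ likelihoods:
  skarn: 0.607 × 0.29 × 0.79 × 0.34 = 0.047282
  pegmatite: 0.393 × 0.66 × 0.26 × 0.77 = 0.051928
Marginal likelihood of the evidence = 0.09921.
P(skarn | evidence) = 0.047282 / 0.09921 ≈ 0.477
P(pegmatite | evidence) = 0.051928 / 0.09921 ≈ 0.523

0.477, 0.523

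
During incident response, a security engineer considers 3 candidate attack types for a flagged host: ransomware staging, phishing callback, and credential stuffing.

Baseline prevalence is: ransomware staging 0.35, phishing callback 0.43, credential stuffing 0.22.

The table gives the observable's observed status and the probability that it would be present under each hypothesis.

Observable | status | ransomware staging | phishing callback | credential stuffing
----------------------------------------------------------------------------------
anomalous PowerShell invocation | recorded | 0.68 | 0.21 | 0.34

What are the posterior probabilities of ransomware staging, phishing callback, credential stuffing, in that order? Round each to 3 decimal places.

For each hypothesis, the unnormalized posterior weight is prior × likelihood:
  ransomware staging: 0.35 × 0.68 = 0.238
  phishing callback: 0.43 × 0.21 = 0.0903
  credential stuffing: 0.22 × 0.34 = 0.0748
Normalizing constant Z = 0.238 + 0.0903 + 0.0748 = 0.4031.
P(ransomware staging | evidence) = 0.238 / 0.4031 ≈ 0.590
P(phishing callback | evidence) = 0.0903 / 0.4031 ≈ 0.224
P(credential stuffing | evidence) = 0.0748 / 0.4031 ≈ 0.186

0.590, 0.224, 0.186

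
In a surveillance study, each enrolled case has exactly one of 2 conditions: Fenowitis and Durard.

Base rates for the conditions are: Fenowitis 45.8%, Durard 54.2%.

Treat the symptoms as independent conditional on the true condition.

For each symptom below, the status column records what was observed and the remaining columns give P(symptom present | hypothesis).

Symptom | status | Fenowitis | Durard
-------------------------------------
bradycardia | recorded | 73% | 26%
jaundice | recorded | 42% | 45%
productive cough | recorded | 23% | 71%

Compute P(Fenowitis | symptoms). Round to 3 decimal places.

Multiply each prior by the joint likelihood of the symptom pattern:
  Fenowitis: 0.458 × 0.73 × 0.42 × 0.23 = 0.032297
  Durard: 0.542 × 0.26 × 0.45 × 0.71 = 0.045024
The unnormalized weights sum to 0.077321.
P(Fenowitis | evidence) = 0.032297 / 0.077321 ≈ 0.418.

0.418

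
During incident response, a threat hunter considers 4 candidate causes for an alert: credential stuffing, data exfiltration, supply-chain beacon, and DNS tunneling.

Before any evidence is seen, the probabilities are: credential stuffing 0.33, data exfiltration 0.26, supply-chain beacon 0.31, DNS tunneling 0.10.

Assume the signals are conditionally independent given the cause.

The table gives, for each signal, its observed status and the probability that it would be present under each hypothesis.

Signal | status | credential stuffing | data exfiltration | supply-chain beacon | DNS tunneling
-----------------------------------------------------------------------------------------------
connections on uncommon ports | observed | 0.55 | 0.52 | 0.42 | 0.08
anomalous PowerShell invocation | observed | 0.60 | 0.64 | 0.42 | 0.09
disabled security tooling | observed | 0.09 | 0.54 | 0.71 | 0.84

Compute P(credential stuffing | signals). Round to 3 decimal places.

0.102

For each hypothesis, the unnormalized posterior weight is prior × product of the signal likelihoods:
  credential stuffing: 0.33 × 0.55 × 0.60 × 0.09 = 0.009801
  data exfiltration: 0.26 × 0.52 × 0.64 × 0.54 = 0.046725
  supply-chain beacon: 0.31 × 0.42 × 0.42 × 0.71 = 0.038826
  DNS tunneling: 0.10 × 0.08 × 0.09 × 0.84 = 0.0006048
Marginal likelihood of the evidence = 0.095957.
P(credential stuffing | evidence) = 0.009801 / 0.095957 ≈ 0.102.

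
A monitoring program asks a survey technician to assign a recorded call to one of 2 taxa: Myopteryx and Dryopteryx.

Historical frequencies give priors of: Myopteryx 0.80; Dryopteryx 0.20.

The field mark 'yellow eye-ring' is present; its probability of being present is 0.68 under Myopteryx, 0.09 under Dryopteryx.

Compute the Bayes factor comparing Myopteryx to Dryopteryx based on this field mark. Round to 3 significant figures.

Likelihood of this field mark under each hypothesis:
  Myopteryx: 0.68
  Dryopteryx: 0.09
Bayes factor = 0.68 / 0.09 ≈ 7.56

7.56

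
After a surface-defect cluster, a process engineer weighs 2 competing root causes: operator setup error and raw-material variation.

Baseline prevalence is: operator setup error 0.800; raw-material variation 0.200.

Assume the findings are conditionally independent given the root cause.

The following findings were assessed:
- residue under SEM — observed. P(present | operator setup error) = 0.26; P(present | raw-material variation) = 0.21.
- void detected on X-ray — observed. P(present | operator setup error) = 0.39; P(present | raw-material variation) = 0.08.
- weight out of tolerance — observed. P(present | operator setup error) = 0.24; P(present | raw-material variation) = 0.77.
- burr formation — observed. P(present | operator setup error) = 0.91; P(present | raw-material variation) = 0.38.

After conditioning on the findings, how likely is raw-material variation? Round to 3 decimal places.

Multiply each prior by the joint likelihood of the evidence pattern:
  operator setup error: 0.800 × 0.26 × 0.39 × 0.24 × 0.91 = 0.017717
  raw-material variation: 0.200 × 0.21 × 0.08 × 0.77 × 0.38 = 0.00098314
Marginal likelihood of the evidence = 0.0187.
P(raw-material variation | evidence) = 0.00098314 / 0.0187 ≈ 0.053.

0.053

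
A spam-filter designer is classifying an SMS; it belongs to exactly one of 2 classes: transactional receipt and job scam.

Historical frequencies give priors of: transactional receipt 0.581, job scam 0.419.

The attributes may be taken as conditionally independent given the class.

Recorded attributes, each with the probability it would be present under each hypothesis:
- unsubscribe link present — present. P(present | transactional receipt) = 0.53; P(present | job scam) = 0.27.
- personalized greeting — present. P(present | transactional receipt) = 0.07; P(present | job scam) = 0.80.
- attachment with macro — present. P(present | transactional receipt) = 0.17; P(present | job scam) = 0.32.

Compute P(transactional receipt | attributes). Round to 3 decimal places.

Multiply each prior by the joint likelihood of the attribute pattern:
  transactional receipt: 0.581 × 0.53 × 0.07 × 0.17 = 0.0036644
  job scam: 0.419 × 0.27 × 0.80 × 0.32 = 0.028961
Marginal likelihood of the evidence = 0.032626.
P(transactional receipt | evidence) = 0.0036644 / 0.032626 ≈ 0.112.

0.112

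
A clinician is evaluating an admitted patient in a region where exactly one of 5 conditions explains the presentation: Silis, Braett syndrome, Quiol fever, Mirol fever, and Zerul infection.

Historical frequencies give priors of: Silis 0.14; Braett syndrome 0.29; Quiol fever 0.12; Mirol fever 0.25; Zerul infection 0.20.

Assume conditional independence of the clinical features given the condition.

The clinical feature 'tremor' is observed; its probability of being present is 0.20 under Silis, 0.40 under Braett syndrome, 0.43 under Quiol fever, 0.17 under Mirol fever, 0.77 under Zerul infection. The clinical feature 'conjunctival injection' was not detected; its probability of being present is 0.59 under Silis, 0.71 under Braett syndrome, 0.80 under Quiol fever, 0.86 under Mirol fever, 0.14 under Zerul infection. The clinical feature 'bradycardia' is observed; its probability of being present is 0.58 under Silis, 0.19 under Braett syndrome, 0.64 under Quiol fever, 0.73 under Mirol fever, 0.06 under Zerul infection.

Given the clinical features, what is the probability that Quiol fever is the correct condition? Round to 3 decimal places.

0.207

By Bayes' rule with conditional independence, the unnormalized weight for each hypothesis is prior × ∏ likelihoods (using 1 − P(present | H) for each absent clinical feature):
  Silis: 0.14 × 0.20 × (1 − 0.59) × 0.58 = 0.0066584
  Braett syndrome: 0.29 × 0.40 × (1 − 0.71) × 0.19 = 0.0063916
  Quiol fever: 0.12 × 0.43 × (1 − 0.80) × 0.64 = 0.0066048
  Mirol fever: 0.25 × 0.17 × (1 − 0.86) × 0.73 = 0.0043435
  Zerul infection: 0.20 × 0.77 × (1 − 0.14) × 0.06 = 0.0079464
Normalizing constant Z = 0.0066584 + 0.0063916 + 0.0066048 + 0.0043435 + 0.0079464 = 0.031945.
P(Quiol fever | evidence) = 0.0066048 / 0.031945 ≈ 0.207.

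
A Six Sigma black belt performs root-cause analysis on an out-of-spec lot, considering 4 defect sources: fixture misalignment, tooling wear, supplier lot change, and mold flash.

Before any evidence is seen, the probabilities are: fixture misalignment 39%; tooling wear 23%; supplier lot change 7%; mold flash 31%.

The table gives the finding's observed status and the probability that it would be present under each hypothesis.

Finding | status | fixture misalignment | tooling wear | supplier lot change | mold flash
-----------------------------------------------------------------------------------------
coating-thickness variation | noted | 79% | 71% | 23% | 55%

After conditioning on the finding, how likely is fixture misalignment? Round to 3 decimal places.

0.468

Multiply each prior by the likelihood of the finding:
  fixture misalignment: 0.39 × 0.79 = 0.3081
  tooling wear: 0.23 × 0.71 = 0.1633
  supplier lot change: 0.07 × 0.23 = 0.0161
  mold flash: 0.31 × 0.55 = 0.1705
The unnormalized weights sum to 0.658.
P(fixture misalignment | evidence) = 0.3081 / 0.658 ≈ 0.468.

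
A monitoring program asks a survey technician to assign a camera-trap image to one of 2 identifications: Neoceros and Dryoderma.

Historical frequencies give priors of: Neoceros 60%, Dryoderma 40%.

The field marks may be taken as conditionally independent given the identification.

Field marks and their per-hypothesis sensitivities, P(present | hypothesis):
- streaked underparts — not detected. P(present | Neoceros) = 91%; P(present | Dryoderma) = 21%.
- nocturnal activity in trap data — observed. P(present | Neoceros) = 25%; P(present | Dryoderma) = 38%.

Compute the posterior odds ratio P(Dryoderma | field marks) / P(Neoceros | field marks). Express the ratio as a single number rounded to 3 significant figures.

8.89

Unnormalized posterior weight (prior times the field mark likelihoods) for each of the two hypotheses (using 1 − P(present | H) for each absent field mark):
  Dryoderma: 0.40 × (1 − 0.21) × 0.38 = 0.12008
  Neoceros: 0.60 × (1 − 0.91) × 0.25 = 0.0135
Odds(Dryoderma : Neoceros) = 0.12008 / 0.0135 ≈ 8.89.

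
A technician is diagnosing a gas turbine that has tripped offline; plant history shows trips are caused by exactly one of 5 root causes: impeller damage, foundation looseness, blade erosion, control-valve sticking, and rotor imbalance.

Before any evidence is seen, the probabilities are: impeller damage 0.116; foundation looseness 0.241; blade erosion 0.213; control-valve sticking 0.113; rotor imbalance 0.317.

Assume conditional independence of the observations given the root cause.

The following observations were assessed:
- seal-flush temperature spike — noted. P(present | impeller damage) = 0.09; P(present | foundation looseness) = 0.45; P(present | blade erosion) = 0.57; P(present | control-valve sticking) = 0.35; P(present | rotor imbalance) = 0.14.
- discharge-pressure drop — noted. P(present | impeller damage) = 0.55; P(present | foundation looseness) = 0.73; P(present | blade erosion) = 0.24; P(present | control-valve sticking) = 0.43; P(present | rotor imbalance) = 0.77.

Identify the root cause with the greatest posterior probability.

foundation looseness

For each hypothesis, the unnormalized posterior weight is prior × product of the observation likelihoods:
  impeller damage: 0.116 × 0.09 × 0.55 = 0.005742
  foundation looseness: 0.241 × 0.45 × 0.73 = 0.079169
  blade erosion: 0.213 × 0.57 × 0.24 = 0.029138
  control-valve sticking: 0.113 × 0.35 × 0.43 = 0.017007
  rotor imbalance: 0.317 × 0.14 × 0.77 = 0.034173
Normalizing constant Z = 0.005742 + 0.079169 + 0.029138 + 0.017007 + 0.034173 = 0.16523.
P(impeller damage | evidence) ≈ 0.005742 / 0.16523 ≈ 0.035
P(foundation looseness | evidence) ≈ 0.079169 / 0.16523 ≈ 0.479
P(blade erosion | evidence) ≈ 0.029138 / 0.16523 ≈ 0.176
P(control-valve sticking | evidence) ≈ 0.017007 / 0.16523 ≈ 0.103
P(rotor imbalance | evidence) ≈ 0.034173 / 0.16523 ≈ 0.207
The largest is 0.479, so foundation looseness is most probable.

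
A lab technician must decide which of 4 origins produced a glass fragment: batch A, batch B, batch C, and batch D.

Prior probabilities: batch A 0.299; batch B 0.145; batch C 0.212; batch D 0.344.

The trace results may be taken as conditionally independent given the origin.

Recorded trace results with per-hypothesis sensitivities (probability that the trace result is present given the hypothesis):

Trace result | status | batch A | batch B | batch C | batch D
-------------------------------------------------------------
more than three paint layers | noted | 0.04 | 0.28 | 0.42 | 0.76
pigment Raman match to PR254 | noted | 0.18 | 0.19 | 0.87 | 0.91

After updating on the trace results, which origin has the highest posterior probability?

By Bayes' rule with conditional independence, the unnormalized weight for each hypothesis is prior × ∏ likelihoods:
  batch A: 0.299 × 0.04 × 0.18 = 0.0021528
  batch B: 0.145 × 0.28 × 0.19 = 0.007714
  batch C: 0.212 × 0.42 × 0.87 = 0.077465
  batch D: 0.344 × 0.76 × 0.91 = 0.23791
The unnormalized weights sum to 0.32524.
P(batch A | evidence) ≈ 0.0021528 / 0.32524 ≈ 0.007
P(batch B | evidence) ≈ 0.007714 / 0.32524 ≈ 0.024
P(batch C | evidence) ≈ 0.077465 / 0.32524 ≈ 0.238
P(batch D | evidence) ≈ 0.23791 / 0.32524 ≈ 0.731
The largest is 0.731, so batch D is most probable.

batch D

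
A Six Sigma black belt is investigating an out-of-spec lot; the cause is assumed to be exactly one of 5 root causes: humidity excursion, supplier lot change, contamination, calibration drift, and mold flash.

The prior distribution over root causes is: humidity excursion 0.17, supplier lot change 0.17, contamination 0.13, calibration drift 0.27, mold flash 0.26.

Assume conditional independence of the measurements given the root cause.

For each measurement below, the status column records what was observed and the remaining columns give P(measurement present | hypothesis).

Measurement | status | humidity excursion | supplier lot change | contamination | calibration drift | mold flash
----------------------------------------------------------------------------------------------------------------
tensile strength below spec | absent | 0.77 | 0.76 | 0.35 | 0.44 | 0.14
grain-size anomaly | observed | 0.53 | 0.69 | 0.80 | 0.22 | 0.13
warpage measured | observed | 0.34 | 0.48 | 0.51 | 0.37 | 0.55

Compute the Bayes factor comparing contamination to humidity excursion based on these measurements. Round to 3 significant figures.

6.40

Take the product of per-measurement likelihoods under each hypothesis (using 1 − P(present | H) for each absent measurement), then divide.
  contamination: (1 − 0.35) × 0.80 × 0.51 = 0.2652
  humidity excursion: (1 − 0.77) × 0.53 × 0.34 = 0.041446
Bayes factor = 0.2652 / 0.041446 ≈ 6.40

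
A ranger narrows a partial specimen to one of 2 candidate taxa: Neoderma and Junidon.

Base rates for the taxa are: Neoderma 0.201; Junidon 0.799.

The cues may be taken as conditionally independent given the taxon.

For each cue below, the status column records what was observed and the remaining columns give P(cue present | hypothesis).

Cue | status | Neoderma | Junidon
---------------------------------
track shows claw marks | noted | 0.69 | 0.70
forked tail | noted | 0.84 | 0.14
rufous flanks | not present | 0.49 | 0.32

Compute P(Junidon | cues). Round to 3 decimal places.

Multiply each prior by the joint likelihood of the cue pattern (using 1 − P(present | H) for each absent cue):
  Neoderma: 0.201 × 0.69 × 0.84 × (1 − 0.49) = 0.059415
  Junidon: 0.799 × 0.70 × 0.14 × (1 − 0.32) = 0.053245
Normalizing constant Z = 0.059415 + 0.053245 = 0.11266.
P(Junidon | evidence) = 0.053245 / 0.11266 ≈ 0.473.

0.473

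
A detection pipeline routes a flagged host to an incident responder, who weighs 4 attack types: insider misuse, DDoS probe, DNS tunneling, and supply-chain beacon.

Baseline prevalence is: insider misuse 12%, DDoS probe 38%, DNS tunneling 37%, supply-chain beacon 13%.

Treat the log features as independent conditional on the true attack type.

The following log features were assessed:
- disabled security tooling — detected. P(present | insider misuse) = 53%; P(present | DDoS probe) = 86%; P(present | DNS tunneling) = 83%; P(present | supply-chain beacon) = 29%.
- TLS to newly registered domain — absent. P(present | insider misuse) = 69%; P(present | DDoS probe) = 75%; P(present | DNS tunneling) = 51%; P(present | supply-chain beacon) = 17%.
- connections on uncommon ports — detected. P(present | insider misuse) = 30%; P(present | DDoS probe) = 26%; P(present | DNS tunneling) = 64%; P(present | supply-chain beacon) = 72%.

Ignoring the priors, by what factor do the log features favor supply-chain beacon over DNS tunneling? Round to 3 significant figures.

0.666

The Bayes factor is the ratio of the joint likelihoods of the log feature pattern under the two hypotheses (using 1 − P(present | H) for each absent log feature).
  supply-chain beacon: 0.29 × (1 − 0.17) × 0.72 = 0.1733
  DNS tunneling: 0.83 × (1 − 0.51) × 0.64 = 0.26029
Bayes factor = 0.1733 / 0.26029 ≈ 0.666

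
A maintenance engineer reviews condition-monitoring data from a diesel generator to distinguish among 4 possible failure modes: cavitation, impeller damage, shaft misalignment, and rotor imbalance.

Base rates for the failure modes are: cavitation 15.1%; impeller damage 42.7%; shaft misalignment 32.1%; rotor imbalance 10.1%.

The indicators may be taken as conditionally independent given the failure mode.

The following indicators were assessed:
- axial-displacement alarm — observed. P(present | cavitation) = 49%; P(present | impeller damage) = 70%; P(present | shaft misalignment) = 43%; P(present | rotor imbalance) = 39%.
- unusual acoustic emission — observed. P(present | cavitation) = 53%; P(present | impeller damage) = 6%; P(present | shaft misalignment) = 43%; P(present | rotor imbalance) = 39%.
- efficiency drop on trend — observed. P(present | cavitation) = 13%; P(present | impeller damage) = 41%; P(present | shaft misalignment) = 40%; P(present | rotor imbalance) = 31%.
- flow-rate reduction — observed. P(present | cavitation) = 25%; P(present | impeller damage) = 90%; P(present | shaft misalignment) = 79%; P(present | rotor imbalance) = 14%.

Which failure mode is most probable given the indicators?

By Bayes' rule with conditional independence, the unnormalized weight for each hypothesis is prior × ∏ likelihoods:
  cavitation: 0.151 × 0.49 × 0.53 × 0.13 × 0.25 = 0.0012745
  impeller damage: 0.427 × 0.70 × 0.06 × 0.41 × 0.90 = 0.0066176
  shaft misalignment: 0.321 × 0.43 × 0.43 × 0.40 × 0.79 = 0.018756
  rotor imbalance: 0.101 × 0.39 × 0.39 × 0.31 × 0.14 = 0.00066672
The unnormalized weights sum to 0.027314.
P(cavitation | evidence) ≈ 0.0012745 / 0.027314 ≈ 0.047
P(impeller damage | evidence) ≈ 0.0066176 / 0.027314 ≈ 0.242
P(shaft misalignment | evidence) ≈ 0.018756 / 0.027314 ≈ 0.687
P(rotor imbalance | evidence) ≈ 0.00066672 / 0.027314 ≈ 0.024
The largest is 0.687, so shaft misalignment is most probable.

shaft misalignment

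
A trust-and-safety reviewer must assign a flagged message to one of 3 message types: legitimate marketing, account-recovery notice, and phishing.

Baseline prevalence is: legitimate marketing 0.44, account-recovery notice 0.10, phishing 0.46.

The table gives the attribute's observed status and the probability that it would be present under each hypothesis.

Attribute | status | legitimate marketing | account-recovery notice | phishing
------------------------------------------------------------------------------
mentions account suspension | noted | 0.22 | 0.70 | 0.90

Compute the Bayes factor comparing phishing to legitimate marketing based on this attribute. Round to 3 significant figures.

4.09

The Bayes factor is the ratio of the two likelihoods.
  phishing: 0.9
  legitimate marketing: 0.22
Bayes factor = 0.9 / 0.22 ≈ 4.09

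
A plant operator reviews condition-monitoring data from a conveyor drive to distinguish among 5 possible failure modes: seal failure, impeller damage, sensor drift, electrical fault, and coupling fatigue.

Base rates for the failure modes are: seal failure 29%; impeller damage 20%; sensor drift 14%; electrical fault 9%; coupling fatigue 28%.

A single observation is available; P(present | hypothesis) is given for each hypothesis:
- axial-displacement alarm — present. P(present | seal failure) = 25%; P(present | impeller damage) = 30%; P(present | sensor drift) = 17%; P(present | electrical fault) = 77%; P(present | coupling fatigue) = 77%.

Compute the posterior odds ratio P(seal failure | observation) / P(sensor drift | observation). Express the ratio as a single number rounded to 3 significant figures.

3.05

Posterior odds equal prior odds times the likelihood ratio; only the two competing hypotheses matter.
  seal failure: 0.29 × 0.25 = 0.0725
  sensor drift: 0.14 × 0.17 = 0.0238
Posterior odds = 0.0725 / 0.0238 ≈ 3.05.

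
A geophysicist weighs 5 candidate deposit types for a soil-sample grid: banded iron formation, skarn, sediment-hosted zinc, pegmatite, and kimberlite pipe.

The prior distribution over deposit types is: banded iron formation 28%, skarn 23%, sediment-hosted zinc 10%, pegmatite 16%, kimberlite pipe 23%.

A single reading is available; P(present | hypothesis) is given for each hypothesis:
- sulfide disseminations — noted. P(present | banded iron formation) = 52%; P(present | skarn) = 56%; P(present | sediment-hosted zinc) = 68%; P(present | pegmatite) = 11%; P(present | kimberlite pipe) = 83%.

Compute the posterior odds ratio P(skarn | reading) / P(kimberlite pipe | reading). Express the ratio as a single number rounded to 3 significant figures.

0.675

Unnormalized posterior weight (prior times the reading likelihood) for each of the two hypotheses:
  skarn: 0.23 × 0.56 = 0.1288
  kimberlite pipe: 0.23 × 0.83 = 0.1909
Posterior odds = 0.1288 / 0.1909 ≈ 0.675.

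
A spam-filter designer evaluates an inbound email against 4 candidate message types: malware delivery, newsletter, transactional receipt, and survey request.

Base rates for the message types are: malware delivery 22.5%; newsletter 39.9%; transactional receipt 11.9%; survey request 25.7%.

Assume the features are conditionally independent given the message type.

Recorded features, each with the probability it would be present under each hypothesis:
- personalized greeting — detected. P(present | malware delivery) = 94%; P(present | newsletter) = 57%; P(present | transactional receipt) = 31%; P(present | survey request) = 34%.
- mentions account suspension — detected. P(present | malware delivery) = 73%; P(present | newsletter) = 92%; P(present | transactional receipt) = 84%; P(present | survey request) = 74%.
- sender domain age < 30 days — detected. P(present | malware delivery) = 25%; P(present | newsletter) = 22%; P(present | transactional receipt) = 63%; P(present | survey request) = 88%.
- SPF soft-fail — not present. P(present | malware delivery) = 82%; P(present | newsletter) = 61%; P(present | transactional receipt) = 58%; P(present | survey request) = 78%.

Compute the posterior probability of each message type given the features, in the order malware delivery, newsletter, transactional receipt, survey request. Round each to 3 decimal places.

Multiply each prior by the joint likelihood of the feature pattern (using 1 − P(present | H) for each absent feature):
  malware delivery: 0.225 × 0.94 × 0.73 × 0.25 × (1 − 0.82) = 0.0069478
  newsletter: 0.399 × 0.57 × 0.92 × 0.22 × (1 − 0.61) = 0.017952
  transactional receipt: 0.119 × 0.31 × 0.84 × 0.63 × (1 − 0.58) = 0.0081993
  survey request: 0.257 × 0.34 × 0.74 × 0.88 × (1 − 0.78) = 0.012518
Marginal likelihood of the evidence = 0.045618.
P(malware delivery | evidence) = 0.0069478 / 0.045618 ≈ 0.152
P(newsletter | evidence) = 0.017952 / 0.045618 ≈ 0.394
P(transactional receipt | evidence) = 0.0081993 / 0.045618 ≈ 0.180
P(survey request | evidence) = 0.012518 / 0.045618 ≈ 0.274

0.152, 0.394, 0.180, 0.274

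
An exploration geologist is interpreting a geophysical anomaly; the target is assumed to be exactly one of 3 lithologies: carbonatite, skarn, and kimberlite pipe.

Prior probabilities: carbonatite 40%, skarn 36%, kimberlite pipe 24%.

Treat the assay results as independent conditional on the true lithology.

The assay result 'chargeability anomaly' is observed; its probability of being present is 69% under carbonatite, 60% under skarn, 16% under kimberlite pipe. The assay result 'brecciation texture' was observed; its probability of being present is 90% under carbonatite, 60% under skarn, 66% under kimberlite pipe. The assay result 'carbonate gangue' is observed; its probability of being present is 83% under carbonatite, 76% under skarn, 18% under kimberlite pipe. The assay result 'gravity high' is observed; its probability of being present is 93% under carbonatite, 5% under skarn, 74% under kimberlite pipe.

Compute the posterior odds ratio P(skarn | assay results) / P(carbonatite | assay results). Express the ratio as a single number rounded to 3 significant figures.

The normalizing constant cancels in an odds ratio, so compute prior × likelihood for the two hypotheses only:
  skarn: 0.36 × 0.60 × 0.60 × 0.76 × 0.05 = 0.0049248
  carbonatite: 0.40 × 0.69 × 0.90 × 0.83 × 0.93 = 0.19174
Posterior odds = 0.0049248 / 0.19174 ≈ 0.0257.

0.0257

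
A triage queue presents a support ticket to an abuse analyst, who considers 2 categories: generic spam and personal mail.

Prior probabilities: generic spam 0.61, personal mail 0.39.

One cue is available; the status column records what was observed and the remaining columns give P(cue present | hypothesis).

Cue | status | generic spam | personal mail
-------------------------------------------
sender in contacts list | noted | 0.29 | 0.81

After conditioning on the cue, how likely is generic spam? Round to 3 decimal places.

For each hypothesis, the unnormalized posterior weight is prior × likelihood:
  generic spam: 0.61 × 0.29 = 0.1769
  personal mail: 0.39 × 0.81 = 0.3159
The unnormalized weights sum to 0.4928.
P(generic spam | evidence) = 0.1769 / 0.4928 ≈ 0.359.

0.359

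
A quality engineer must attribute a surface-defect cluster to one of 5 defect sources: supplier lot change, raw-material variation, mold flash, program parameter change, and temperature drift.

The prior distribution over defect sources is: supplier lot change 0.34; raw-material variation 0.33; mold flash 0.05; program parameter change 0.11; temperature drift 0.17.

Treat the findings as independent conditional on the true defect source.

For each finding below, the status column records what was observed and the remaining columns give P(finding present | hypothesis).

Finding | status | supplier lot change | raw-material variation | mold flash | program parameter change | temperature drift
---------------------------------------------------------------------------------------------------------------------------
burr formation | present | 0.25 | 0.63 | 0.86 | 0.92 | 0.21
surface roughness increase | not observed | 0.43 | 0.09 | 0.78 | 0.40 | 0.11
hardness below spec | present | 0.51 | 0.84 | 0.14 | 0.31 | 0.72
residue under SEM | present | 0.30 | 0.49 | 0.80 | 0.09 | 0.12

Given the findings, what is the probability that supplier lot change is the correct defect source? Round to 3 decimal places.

0.082

Multiply each prior by the joint likelihood of the evidence pattern (using 1 − P(present | H) for each absent finding):
  supplier lot change: 0.34 × 0.25 × (1 − 0.43) × 0.51 × 0.30 = 0.0074129
  raw-material variation: 0.33 × 0.63 × (1 − 0.09) × 0.84 × 0.49 = 0.07787
  mold flash: 0.05 × 0.86 × (1 − 0.78) × 0.14 × 0.80 = 0.0010595
  program parameter change: 0.11 × 0.92 × (1 − 0.40) × 0.31 × 0.09 = 0.0016941
  temperature drift: 0.17 × 0.21 × (1 − 0.11) × 0.72 × 0.12 = 0.0027452
The unnormalized weights sum to 0.090782.
P(supplier lot change | evidence) = 0.0074129 / 0.090782 ≈ 0.082.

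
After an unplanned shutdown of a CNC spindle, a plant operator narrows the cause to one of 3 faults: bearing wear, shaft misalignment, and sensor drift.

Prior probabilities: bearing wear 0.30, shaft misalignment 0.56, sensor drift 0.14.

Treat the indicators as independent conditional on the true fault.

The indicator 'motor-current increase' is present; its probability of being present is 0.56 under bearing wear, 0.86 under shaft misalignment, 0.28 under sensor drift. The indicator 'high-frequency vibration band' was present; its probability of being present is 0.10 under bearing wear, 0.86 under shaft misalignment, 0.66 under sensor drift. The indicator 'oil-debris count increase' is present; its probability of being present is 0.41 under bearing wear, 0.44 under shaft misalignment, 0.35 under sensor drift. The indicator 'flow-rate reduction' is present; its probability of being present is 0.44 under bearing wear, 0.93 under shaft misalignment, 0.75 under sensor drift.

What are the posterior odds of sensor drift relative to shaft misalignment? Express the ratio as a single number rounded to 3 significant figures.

Posterior odds equal prior odds times the likelihood ratio; only the two competing hypotheses matter.
  sensor drift: 0.14 × 0.28 × 0.66 × 0.35 × 0.75 = 0.0067914
  shaft misalignment: 0.56 × 0.86 × 0.86 × 0.44 × 0.93 = 0.16948
Odds(sensor drift : shaft misalignment) = 0.0067914 / 0.16948 ≈ 0.0401.

0.0401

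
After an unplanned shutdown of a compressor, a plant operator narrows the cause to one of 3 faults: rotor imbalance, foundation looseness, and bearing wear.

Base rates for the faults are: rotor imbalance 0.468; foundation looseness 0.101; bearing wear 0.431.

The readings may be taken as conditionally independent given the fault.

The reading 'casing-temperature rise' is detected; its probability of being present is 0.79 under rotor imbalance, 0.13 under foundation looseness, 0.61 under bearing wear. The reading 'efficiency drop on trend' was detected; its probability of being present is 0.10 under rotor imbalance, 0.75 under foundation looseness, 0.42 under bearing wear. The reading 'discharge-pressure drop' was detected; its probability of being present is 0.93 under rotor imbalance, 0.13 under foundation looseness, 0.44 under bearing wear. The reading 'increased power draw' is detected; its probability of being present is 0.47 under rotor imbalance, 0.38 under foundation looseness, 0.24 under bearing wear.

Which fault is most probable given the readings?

rotor imbalance

Multiply each prior by the joint likelihood of the reading pattern:
  rotor imbalance: 0.468 × 0.79 × 0.10 × 0.93 × 0.47 = 0.01616
  foundation looseness: 0.101 × 0.13 × 0.75 × 0.13 × 0.38 = 0.00048647
  bearing wear: 0.431 × 0.61 × 0.42 × 0.44 × 0.24 = 0.011661
Marginal likelihood of the evidence = 0.028308.
P(rotor imbalance | evidence) ≈ 0.01616 / 0.028308 ≈ 0.571
P(foundation looseness | evidence) ≈ 0.00048647 / 0.028308 ≈ 0.017
P(bearing wear | evidence) ≈ 0.011661 / 0.028308 ≈ 0.412
The largest is 0.571, so rotor imbalance is most probable.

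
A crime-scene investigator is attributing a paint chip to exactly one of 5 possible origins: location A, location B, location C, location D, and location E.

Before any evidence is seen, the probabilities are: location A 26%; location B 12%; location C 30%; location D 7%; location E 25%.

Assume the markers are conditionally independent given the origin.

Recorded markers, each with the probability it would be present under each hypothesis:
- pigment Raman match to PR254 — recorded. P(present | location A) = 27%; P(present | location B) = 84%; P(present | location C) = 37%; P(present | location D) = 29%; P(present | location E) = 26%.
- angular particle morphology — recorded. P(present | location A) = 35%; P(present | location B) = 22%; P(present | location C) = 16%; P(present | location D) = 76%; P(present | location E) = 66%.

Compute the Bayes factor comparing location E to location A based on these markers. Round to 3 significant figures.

1.82

Take the product of per-marker likelihoods under each hypothesis, then divide.
  location E: 0.26 × 0.66 = 0.1716
  location A: 0.27 × 0.35 = 0.0945
Bayes factor = 0.1716 / 0.0945 ≈ 1.82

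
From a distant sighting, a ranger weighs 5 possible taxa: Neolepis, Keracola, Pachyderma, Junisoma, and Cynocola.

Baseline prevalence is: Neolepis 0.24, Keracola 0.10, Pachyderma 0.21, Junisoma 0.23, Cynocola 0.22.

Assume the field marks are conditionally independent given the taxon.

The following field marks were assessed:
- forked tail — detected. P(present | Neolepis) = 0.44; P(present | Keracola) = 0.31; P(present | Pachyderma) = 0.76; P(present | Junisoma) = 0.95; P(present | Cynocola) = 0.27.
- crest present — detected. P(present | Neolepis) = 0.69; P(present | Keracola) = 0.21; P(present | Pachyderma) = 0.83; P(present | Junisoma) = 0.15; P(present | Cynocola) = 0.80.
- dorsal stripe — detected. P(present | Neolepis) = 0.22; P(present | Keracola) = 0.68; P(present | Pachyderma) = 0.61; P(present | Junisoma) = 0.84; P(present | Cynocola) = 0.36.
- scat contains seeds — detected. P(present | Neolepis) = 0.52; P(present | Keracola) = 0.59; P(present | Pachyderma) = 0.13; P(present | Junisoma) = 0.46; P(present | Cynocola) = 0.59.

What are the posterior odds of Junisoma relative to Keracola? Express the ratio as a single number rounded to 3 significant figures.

Unnormalized posterior weight (prior times the field mark likelihoods) for each of the two hypotheses:
  Junisoma: 0.23 × 0.95 × 0.15 × 0.84 × 0.46 = 0.012664
  Keracola: 0.10 × 0.31 × 0.21 × 0.68 × 0.59 = 0.0026118
Odds(Junisoma : Keracola) = 0.012664 / 0.0026118 ≈ 4.85.

4.85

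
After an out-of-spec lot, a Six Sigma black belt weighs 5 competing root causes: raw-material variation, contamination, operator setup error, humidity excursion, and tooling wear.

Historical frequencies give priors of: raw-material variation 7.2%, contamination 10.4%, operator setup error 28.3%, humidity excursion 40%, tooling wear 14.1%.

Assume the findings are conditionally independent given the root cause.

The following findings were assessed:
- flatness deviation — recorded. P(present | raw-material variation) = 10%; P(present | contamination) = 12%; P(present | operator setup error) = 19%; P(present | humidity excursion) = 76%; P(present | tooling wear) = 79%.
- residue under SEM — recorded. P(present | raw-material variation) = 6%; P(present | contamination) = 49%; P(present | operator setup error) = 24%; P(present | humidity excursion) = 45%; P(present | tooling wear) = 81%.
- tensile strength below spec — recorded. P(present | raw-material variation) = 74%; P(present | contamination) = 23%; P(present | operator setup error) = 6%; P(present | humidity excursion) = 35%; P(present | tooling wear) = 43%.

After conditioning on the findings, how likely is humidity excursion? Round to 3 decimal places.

For each hypothesis, the unnormalized posterior weight is prior × product of the finding likelihoods:
  raw-material variation: 0.072 × 0.10 × 0.06 × 0.74 = 0.00031968
  contamination: 0.104 × 0.12 × 0.49 × 0.23 = 0.0014065
  operator setup error: 0.283 × 0.19 × 0.24 × 0.06 = 0.00077429
  humidity excursion: 0.400 × 0.76 × 0.45 × 0.35 = 0.04788
  tooling wear: 0.141 × 0.79 × 0.81 × 0.43 = 0.038797
The unnormalized weights sum to 0.089178.
P(humidity excursion | evidence) = 0.04788 / 0.089178 ≈ 0.537.

0.537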